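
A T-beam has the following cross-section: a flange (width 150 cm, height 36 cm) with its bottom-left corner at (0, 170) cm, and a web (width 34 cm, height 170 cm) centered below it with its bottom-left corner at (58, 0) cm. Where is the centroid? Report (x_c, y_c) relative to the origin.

web: A = 34 × 170 = 5780.00, centroid at (75.00, 85.00).
flange: A = 150 × 36 = 5400.00, centroid at (75.00, 188.00).
ΣA = 11180.00 cm²
ΣAx_c = (5780.00)(75.00) + (5400.00)(75.00) = 838500.00 cm³
ΣAy_c = (5780.00)(85.00) + (5400.00)(188.00) = 1506500.00 cm³
x_c = 838500.00 / 11180.00 = 75.00 cm
y_c = 1506500.00 / 11180.00 = 134.75 cm

x_c = 75.00 cm, y_c = 134.75 cm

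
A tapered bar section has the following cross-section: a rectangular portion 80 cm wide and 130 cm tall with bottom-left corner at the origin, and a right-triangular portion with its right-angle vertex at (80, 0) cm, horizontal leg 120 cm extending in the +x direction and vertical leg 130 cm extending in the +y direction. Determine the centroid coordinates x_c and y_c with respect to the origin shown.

x_c = 74.29 cm, y_c = 55.71 cm

rectangular portion: A = 80 × 130 = 10400.00, centroid at (40.00, 65.00).
triangular portion: A = ½·120·130 = 7800.00, centroid at (120.00, 43.33).
ΣA = 18200.00 cm², ΣAx_c = 1352000.00 cm³, ΣAy_c = 1014000.00 cm³.
x_c = 1352000.00/18200.00 = 74.29 cm; y_c = 1014000.00/18200.00 = 55.71 cm.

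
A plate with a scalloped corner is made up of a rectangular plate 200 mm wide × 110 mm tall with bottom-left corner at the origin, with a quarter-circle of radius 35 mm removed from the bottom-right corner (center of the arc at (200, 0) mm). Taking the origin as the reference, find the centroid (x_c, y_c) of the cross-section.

plate: A = 200 × 110 = 22000.00, centroid at (100.00, 55.00).
removed quarter-circle: A = −¼π·35² = -962.11, centroid at (185.15, 14.85).
ΣA = 21037.89 mm², ΣAx_c = 2021869.12 mm³, ΣAy_c = 1195708.33 mm³.
x_c = 2021869.12/21037.89 = 96.11 mm; y_c = 1195708.33/21037.89 = 56.84 mm.

x_c = 96.11 mm, y_c = 56.84 mm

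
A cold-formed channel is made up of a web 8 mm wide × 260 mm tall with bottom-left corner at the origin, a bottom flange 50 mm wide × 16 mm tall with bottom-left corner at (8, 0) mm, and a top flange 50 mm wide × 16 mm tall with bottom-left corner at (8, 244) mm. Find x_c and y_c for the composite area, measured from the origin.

web: A = 8 × 260 = 2080.00, centroid at (4.00, 130.00).
bottom flange: A = 50 × 16 = 800.00, centroid at (33.00, 8.00).
top flange: A = 50 × 16 = 800.00, centroid at (33.00, 252.00).
ΣA = 3680.00 mm²
ΣAx_c = (2080.00)(4.00) + (800.00)(33.00) + (800.00)(33.00) = 61120.00 mm³
ΣAy_c = (2080.00)(130.00) + (800.00)(8.00) + (800.00)(252.00) = 478400.00 mm³
x_c = 61120.00 / 3680.00 = 16.61 mm
y_c = 478400.00 / 3680.00 = 130.00 mm

x_c = 16.61 mm, y_c = 130.00 mm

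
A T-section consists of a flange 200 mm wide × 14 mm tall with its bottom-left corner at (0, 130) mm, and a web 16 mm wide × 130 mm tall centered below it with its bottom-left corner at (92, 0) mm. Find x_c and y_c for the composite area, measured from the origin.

Part | A | x̄ᵢ | ȳᵢ | A·x̄ᵢ | A·ȳᵢ
web | 2080.00 | 100.00 | 65.00 | 208000.00 | 135200.00
flange | 2800.00 | 100.00 | 137.00 | 280000.00 | 383600.00
Σ | 4880.00 |  |  | 488000.00 | 518800.00
x_c = 488000.00 / 4880.00 = 100.00 mm
y_c = 518800.00 / 4880.00 = 106.31 mm

x_c = 100.00 mm, y_c = 106.31 mm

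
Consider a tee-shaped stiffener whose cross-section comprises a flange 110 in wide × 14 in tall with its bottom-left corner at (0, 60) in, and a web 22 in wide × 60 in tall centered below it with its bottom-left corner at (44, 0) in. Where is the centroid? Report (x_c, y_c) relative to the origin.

x_c = 55.00 in, y_c = 49.92 in

Part | A | x̄ᵢ | ȳᵢ | A·x̄ᵢ | A·ȳᵢ
web | 1320.00 | 55.00 | 30.00 | 72600.00 | 39600.00
flange | 1540.00 | 55.00 | 67.00 | 84700.00 | 103180.00
Σ | 2860.00 |  |  | 157300.00 | 142780.00
x_c = 157300.00 / 2860.00 = 55.00 in
y_c = 142780.00 / 2860.00 = 49.92 in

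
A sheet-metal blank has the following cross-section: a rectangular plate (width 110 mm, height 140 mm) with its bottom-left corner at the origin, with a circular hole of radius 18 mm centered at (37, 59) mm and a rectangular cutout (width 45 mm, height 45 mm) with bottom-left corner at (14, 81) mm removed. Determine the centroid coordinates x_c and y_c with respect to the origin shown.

plate: A = 110 × 140 = 15400.00, centroid at (55.00, 70.00).
hole 1: A = −π·18² = -1017.88, centroid at (37.00, 59.00).
hole 2: A = −(45 × 45) = -2025.00, centroid at (36.50, 103.50).
ΣA = 12357.12 mm², ΣAx_c = 735426.09 mm³, ΣAy_c = 808357.81 mm³.
x_c = 735426.09/12357.12 = 59.51 mm; y_c = 808357.81/12357.12 = 65.42 mm.

x_c = 59.51 mm, y_c = 65.42 mm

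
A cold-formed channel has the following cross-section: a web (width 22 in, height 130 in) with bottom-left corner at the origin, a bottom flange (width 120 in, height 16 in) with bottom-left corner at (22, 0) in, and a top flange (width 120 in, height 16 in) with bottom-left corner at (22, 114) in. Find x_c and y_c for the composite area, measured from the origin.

x_c = 51.69 in, y_c = 65.00 in

web: A = 22 × 130 = 2860.00, centroid at (11.00, 65.00).
bottom flange: A = 120 × 16 = 1920.00, centroid at (82.00, 8.00).
top flange: A = 120 × 16 = 1920.00, centroid at (82.00, 122.00).
ΣA = 6700.00 in²
ΣAx_c = (2860.00)(11.00) + (1920.00)(82.00) + (1920.00)(82.00) = 346340.00 in³
ΣAy_c = (2860.00)(65.00) + (1920.00)(8.00) + (1920.00)(122.00) = 435500.00 in³
x_c = 346340.00 / 6700.00 = 51.69 in
y_c = 435500.00 / 6700.00 = 65.00 in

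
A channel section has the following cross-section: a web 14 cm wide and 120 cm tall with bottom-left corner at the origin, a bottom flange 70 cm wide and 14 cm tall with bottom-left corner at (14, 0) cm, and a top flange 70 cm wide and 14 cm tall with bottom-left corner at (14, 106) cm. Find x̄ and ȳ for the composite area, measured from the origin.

Part | A | x̄ᵢ | ȳᵢ | A·x̄ᵢ | A·ȳᵢ
web | 1680.00 | 7.00 | 60.00 | 11760.00 | 100800.00
bottom flange | 980.00 | 49.00 | 7.00 | 48020.00 | 6860.00
top flange | 980.00 | 49.00 | 113.00 | 48020.00 | 110740.00
Σ | 3640.00 |  |  | 107800.00 | 218400.00
x̄ = 107800.00 / 3640.00 = 29.62 cm
ȳ = 218400.00 / 3640.00 = 60.00 cm

x̄ = 29.62 cm, ȳ = 60.00 cm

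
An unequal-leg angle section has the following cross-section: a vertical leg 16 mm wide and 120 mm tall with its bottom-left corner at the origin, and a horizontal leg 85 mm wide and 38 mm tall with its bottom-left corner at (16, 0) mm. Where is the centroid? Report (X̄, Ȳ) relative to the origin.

X̄ = 39.67 mm, Ȳ = 34.29 mm

vertical leg: A = 16 × 120 = 1920.00, centroid at (8.00, 60.00).
horizontal leg: A = 85 × 38 = 3230.00, centroid at (58.50, 19.00).
ΣA = 5150.00 mm², ΣAX̄ = 204315.00 mm³, ΣAȲ = 176570.00 mm³.
X̄ = 204315.00/5150.00 = 39.67 mm; Ȳ = 176570.00/5150.00 = 34.29 mm.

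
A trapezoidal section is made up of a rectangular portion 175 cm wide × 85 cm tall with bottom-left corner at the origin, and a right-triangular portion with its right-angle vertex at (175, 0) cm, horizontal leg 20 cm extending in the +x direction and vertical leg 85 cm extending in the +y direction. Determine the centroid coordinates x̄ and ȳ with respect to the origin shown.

x̄ = 92.59 cm, ȳ = 41.73 cm

rectangular portion: A = 175 × 85 = 14875.00, centroid at (87.50, 42.50).
triangular portion: A = ½·20·85 = 850.00, centroid at (181.67, 28.33).
ΣA = 15725.00 cm², ΣAx̄ = 1455979.17 cm³, ΣAȳ = 656270.83 cm³.
x̄ = 1455979.17/15725.00 = 92.59 cm; ȳ = 656270.83/15725.00 = 41.73 cm.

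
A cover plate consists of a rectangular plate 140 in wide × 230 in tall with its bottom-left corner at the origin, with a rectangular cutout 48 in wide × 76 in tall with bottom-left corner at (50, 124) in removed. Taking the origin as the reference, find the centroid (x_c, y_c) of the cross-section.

x_c = 69.49 in, y_c = 108.99 in

plate: A = 140 × 230 = 32200.00, centroid at (70.00, 115.00).
hole: A = −(48 × 76) = -3648.00, centroid at (74.00, 162.00).
ΣA = 28552.00 in²
ΣAx_c = (32200.00)(70.00) + (-3648.00)(74.00) = 1984048.00 in³
ΣAy_c = (32200.00)(115.00) + (-3648.00)(162.00) = 3112024.00 in³
x_c = 1984048.00 / 28552.00 = 69.49 in
y_c = 3112024.00 / 28552.00 = 108.99 in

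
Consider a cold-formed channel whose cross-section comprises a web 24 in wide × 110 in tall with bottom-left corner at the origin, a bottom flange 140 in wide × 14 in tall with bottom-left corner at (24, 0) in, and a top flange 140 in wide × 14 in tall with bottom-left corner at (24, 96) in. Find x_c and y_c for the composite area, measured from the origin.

x_c = 61.00 in, y_c = 55.00 in

web: A = 24 × 110 = 2640.00, centroid at (12.00, 55.00).
bottom flange: A = 140 × 14 = 1960.00, centroid at (94.00, 7.00).
top flange: A = 140 × 14 = 1960.00, centroid at (94.00, 103.00).
ΣA = 6560.00 in², ΣAx_c = 400160.00 in³, ΣAy_c = 360800.00 in³.
x_c = 400160.00/6560.00 = 61.00 in; y_c = 360800.00/6560.00 = 55.00 in.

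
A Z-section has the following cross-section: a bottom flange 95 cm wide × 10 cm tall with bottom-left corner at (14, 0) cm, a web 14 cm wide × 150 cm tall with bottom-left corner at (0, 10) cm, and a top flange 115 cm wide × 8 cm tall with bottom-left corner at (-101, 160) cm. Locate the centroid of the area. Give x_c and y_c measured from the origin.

x_c = 8.34 cm, y_c = 84.16 cm

bottom flange: A = 95 × 10 = 950.00, centroid at (61.50, 5.00).
web: A = 14 × 150 = 2100.00, centroid at (7.00, 85.00).
top flange: A = 115 × 8 = 920.00, centroid at (-43.50, 164.00).
ΣA = 3970.00 cm², ΣAx_c = 33105.00 cm³, ΣAy_c = 334130.00 cm³.
x_c = 33105.00/3970.00 = 8.34 cm; y_c = 334130.00/3970.00 = 84.16 cm.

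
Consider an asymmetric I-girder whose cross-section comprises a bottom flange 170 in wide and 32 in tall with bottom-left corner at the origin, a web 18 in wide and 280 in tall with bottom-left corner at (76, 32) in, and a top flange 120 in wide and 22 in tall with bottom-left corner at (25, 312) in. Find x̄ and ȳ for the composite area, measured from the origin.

bottom flange: A = 170 × 32 = 5440.00, centroid at (85.00, 16.00).
web: A = 18 × 280 = 5040.00, centroid at (85.00, 172.00).
top flange: A = 120 × 22 = 2640.00, centroid at (85.00, 323.00).
ΣA = 13120.00 in², ΣAx̄ = 1115200.00 in³, ΣAȳ = 1806640.00 in³.
x̄ = 1115200.00/13120.00 = 85.00 in; ȳ = 1806640.00/13120.00 = 137.70 in.

x̄ = 85.00 in, ȳ = 137.70 in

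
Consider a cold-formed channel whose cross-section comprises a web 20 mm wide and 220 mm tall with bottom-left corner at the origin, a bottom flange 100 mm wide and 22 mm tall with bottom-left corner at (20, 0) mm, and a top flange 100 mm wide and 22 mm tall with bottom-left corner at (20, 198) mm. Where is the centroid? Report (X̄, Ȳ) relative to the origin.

Part | A | x̄ᵢ | ȳᵢ | A·x̄ᵢ | A·ȳᵢ
web | 4400.00 | 10.00 | 110.00 | 44000.00 | 484000.00
bottom flange | 2200.00 | 70.00 | 11.00 | 154000.00 | 24200.00
top flange | 2200.00 | 70.00 | 209.00 | 154000.00 | 459800.00
Σ | 8800.00 |  |  | 352000.00 | 968000.00
X̄ = 352000.00 / 8800.00 = 40.00 mm
Ȳ = 968000.00 / 8800.00 = 110.00 mm

X̄ = 40.00 mm, Ȳ = 110.00 mm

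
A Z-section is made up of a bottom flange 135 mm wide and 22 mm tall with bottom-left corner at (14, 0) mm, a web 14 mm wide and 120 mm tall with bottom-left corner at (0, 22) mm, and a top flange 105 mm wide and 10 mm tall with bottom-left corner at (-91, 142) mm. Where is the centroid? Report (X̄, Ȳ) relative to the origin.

Part | A | x̄ᵢ | ȳᵢ | A·x̄ᵢ | A·ȳᵢ
bottom flange | 2970.00 | 81.50 | 11.00 | 242055.00 | 32670.00
web | 1680.00 | 7.00 | 82.00 | 11760.00 | 137760.00
top flange | 1050.00 | -38.50 | 147.00 | -40425.00 | 154350.00
Σ | 5700.00 |  |  | 213390.00 | 324780.00
X̄ = 213390.00 / 5700.00 = 37.44 mm
Ȳ = 324780.00 / 5700.00 = 56.98 mm

X̄ = 37.44 mm, Ȳ = 56.98 mm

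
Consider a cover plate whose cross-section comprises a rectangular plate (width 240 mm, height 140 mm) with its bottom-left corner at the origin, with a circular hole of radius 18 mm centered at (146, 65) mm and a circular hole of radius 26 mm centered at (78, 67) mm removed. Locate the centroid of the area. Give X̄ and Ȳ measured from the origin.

plate: A = 240 × 140 = 33600.00, centroid at (120.00, 70.00).
hole 1: A = −π·18² = -1017.88, centroid at (146.00, 65.00).
hole 2: A = −π·26² = -2123.72, centroid at (78.00, 67.00).
ΣA = 30458.41 mm², ΣAX̄ = 3717740.20 mm³, ΣAȲ = 2143549.04 mm³.
X̄ = 3717740.20/30458.41 = 122.06 mm; Ȳ = 2143549.04/30458.41 = 70.38 mm.

X̄ = 122.06 mm, Ȳ = 70.38 mm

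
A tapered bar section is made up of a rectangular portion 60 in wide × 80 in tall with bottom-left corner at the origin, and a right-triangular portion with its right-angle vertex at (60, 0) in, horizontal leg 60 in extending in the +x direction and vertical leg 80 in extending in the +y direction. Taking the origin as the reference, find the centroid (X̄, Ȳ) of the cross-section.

X̄ = 46.67 in, Ȳ = 35.56 in

Part | A | x̄ᵢ | ȳᵢ | A·x̄ᵢ | A·ȳᵢ
rectangular portion | 4800.00 | 30.00 | 40.00 | 144000.00 | 192000.00
triangular portion | 2400.00 | 80.00 | 26.67 | 192000.00 | 64000.00
Σ | 7200.00 |  |  | 336000.00 | 256000.00
X̄ = 336000.00 / 7200.00 = 46.67 in
Ȳ = 256000.00 / 7200.00 = 35.56 in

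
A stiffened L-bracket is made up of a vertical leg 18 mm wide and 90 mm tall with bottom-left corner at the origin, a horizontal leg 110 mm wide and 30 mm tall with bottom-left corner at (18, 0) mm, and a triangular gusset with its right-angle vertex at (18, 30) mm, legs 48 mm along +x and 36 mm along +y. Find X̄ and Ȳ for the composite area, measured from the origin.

vertical leg: A = 18 × 90 = 1620.00, centroid at (9.00, 45.00).
horizontal leg: A = 110 × 30 = 3300.00, centroid at (73.00, 15.00).
gusset: A = ½·48·36 = 864.00, centroid at (34.00, 42.00).
ΣA = 5784.00 mm², ΣAX̄ = 284856.00 mm³, ΣAȲ = 158688.00 mm³.
X̄ = 284856.00/5784.00 = 49.25 mm; Ȳ = 158688.00/5784.00 = 27.44 mm.

X̄ = 49.25 mm, Ȳ = 27.44 mm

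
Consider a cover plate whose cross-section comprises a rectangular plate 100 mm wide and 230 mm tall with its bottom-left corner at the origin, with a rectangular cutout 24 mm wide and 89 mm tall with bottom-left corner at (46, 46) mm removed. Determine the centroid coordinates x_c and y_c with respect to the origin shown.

x_c = 49.18 mm, y_c = 117.51 mm

plate: A = 100 × 230 = 23000.00, centroid at (50.00, 115.00).
hole: A = −(24 × 89) = -2136.00, centroid at (58.00, 90.50).
ΣA = 20864.00 mm²
ΣAx_c = (23000.00)(50.00) + (-2136.00)(58.00) = 1026112.00 mm³
ΣAy_c = (23000.00)(115.00) + (-2136.00)(90.50) = 2451692.00 mm³
x_c = 1026112.00 / 20864.00 = 49.18 mm
y_c = 2451692.00 / 20864.00 = 117.51 mm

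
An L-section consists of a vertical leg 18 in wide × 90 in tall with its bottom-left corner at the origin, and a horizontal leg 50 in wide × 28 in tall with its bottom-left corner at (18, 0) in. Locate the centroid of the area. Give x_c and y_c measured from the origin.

x_c = 24.76 in, y_c = 30.63 in

Part | A | x̄ᵢ | ȳᵢ | A·x̄ᵢ | A·ȳᵢ
vertical leg | 1620.00 | 9.00 | 45.00 | 14580.00 | 72900.00
horizontal leg | 1400.00 | 43.00 | 14.00 | 60200.00 | 19600.00
Σ | 3020.00 |  |  | 74780.00 | 92500.00
x_c = 74780.00 / 3020.00 = 24.76 in
y_c = 92500.00 / 3020.00 = 30.63 in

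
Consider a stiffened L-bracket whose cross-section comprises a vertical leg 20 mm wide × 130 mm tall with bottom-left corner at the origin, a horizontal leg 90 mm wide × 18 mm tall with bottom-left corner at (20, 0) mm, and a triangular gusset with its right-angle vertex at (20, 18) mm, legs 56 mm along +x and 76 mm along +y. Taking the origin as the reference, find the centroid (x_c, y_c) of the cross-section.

x_c = 33.65 mm, y_c = 43.45 mm

vertical leg: A = 20 × 130 = 2600.00, centroid at (10.00, 65.00).
horizontal leg: A = 90 × 18 = 1620.00, centroid at (65.00, 9.00).
gusset: A = ½·56·76 = 2128.00, centroid at (38.67, 43.33).
ΣA = 6348.00 mm²
ΣAx_c = (2600.00)(10.00) + (1620.00)(65.00) + (2128.00)(38.67) = 213582.67 mm³
ΣAy_c = (2600.00)(65.00) + (1620.00)(9.00) + (2128.00)(43.33) = 275793.33 mm³
x_c = 213582.67 / 6348.00 = 33.65 mm
y_c = 275793.33 / 6348.00 = 43.45 mm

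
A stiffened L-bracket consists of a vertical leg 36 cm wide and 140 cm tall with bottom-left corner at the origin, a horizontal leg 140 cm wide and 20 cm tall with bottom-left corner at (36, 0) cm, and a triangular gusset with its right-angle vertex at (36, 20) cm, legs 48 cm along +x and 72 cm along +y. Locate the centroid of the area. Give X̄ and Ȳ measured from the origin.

X̄ = 49.89 cm, Ȳ = 47.75 cm

vertical leg: A = 36 × 140 = 5040.00, centroid at (18.00, 70.00).
horizontal leg: A = 140 × 20 = 2800.00, centroid at (106.00, 10.00).
gusset: A = ½·48·72 = 1728.00, centroid at (52.00, 44.00).
ΣA = 9568.00 cm², ΣAX̄ = 477376.00 cm³, ΣAȲ = 456832.00 cm³.
X̄ = 477376.00/9568.00 = 49.89 cm; Ȳ = 456832.00/9568.00 = 47.75 cm.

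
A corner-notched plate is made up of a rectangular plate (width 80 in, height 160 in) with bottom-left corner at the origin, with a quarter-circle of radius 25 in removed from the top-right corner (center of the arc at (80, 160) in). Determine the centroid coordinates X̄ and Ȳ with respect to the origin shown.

X̄ = 38.83 in, Ȳ = 77.23 in

plate: A = 80 × 160 = 12800.00, centroid at (40.00, 80.00).
removed quarter-circle: A = −¼π·25² = -490.87, centroid at (69.39, 149.39).
ΣA = 12309.13 in², ΣAX̄ = 477938.43 in³, ΣAȲ = 950668.52 in³.
X̄ = 477938.43/12309.13 = 38.83 in; Ȳ = 950668.52/12309.13 = 77.23 in.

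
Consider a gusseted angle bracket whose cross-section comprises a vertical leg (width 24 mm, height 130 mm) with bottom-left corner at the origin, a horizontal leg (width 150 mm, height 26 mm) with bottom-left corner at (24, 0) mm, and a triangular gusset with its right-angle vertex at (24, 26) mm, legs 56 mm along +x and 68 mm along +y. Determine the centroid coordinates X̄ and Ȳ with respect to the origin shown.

vertical leg: A = 24 × 130 = 3120.00, centroid at (12.00, 65.00).
horizontal leg: A = 150 × 26 = 3900.00, centroid at (99.00, 13.00).
gusset: A = ½·56·68 = 1904.00, centroid at (42.67, 48.67).
ΣA = 8924.00 mm², ΣAX̄ = 504777.33 mm³, ΣAȲ = 346161.33 mm³.
X̄ = 504777.33/8924.00 = 56.56 mm; Ȳ = 346161.33/8924.00 = 38.79 mm.

X̄ = 56.56 mm, Ȳ = 38.79 mm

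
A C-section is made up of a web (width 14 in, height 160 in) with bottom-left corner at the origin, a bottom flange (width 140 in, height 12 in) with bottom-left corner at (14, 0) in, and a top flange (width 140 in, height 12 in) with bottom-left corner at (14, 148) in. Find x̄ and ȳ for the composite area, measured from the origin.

web: A = 14 × 160 = 2240.00, centroid at (7.00, 80.00).
bottom flange: A = 140 × 12 = 1680.00, centroid at (84.00, 6.00).
top flange: A = 140 × 12 = 1680.00, centroid at (84.00, 154.00).
ΣA = 5600.00 in², ΣAx̄ = 297920.00 in³, ΣAȳ = 448000.00 in³.
x̄ = 297920.00/5600.00 = 53.20 in; ȳ = 448000.00/5600.00 = 80.00 in.

x̄ = 53.20 in, ȳ = 80.00 in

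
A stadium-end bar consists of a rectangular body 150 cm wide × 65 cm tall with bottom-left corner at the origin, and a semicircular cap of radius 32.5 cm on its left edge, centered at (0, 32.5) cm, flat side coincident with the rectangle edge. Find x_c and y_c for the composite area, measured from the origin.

x_c = 62.09 cm, y_c = 32.50 cm

rectangular body: A = 150 × 65 = 9750.00, centroid at (75.00, 32.50).
semicircular end: A = ½π·32.5² = 1659.15, centroid at (-13.79, 32.50).
ΣA = 11409.15 cm², ΣAx_c = 708364.58 cm³, ΣAy_c = 370797.49 cm³.
x_c = 708364.58/11409.15 = 62.09 cm; y_c = 370797.49/11409.15 = 32.50 cm.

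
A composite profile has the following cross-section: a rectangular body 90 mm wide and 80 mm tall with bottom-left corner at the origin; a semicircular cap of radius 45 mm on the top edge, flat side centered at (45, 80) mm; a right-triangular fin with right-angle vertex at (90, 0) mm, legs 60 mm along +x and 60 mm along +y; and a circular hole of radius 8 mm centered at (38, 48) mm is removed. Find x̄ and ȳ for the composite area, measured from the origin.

x̄ = 54.88 mm, ȳ = 52.55 mm

rectangular body: A = 90 × 80 = 7200.00, centroid at (45.00, 40.00).
semicircular top: A = ½π·45² = 3180.86, centroid at (45.00, 99.10).
triangular fin: A = ½·60·60 = 1800.00, centroid at (110.00, 20.00).
hole: A = −π·8² = -201.06, centroid at (38.00, 48.00).
ΣA = 11979.80 mm²
ΣAx̄ = (7200.00)(45.00) + (3180.86)(45.00) + (1800.00)(110.00) + (-201.06)(38.00) = 657498.46 mm³
ΣAȳ = (7200.00)(40.00) + (3180.86)(99.10) + (1800.00)(20.00) + (-201.06)(48.00) = 629568.03 mm³
x̄ = 657498.46 / 11979.80 = 54.88 mm
ȳ = 629568.03 / 11979.80 = 52.55 mm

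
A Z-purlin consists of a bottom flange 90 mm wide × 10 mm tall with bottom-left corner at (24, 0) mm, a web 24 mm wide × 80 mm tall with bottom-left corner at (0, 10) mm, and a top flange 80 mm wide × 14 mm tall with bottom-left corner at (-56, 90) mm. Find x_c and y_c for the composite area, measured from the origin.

x_c = 17.06 mm, y_c = 53.08 mm

bottom flange: A = 90 × 10 = 900.00, centroid at (69.00, 5.00).
web: A = 24 × 80 = 1920.00, centroid at (12.00, 50.00).
top flange: A = 80 × 14 = 1120.00, centroid at (-16.00, 97.00).
ΣA = 3940.00 mm²
ΣAx_c = (900.00)(69.00) + (1920.00)(12.00) + (1120.00)(-16.00) = 67220.00 mm³
ΣAy_c = (900.00)(5.00) + (1920.00)(50.00) + (1120.00)(97.00) = 209140.00 mm³
x_c = 67220.00 / 3940.00 = 17.06 mm
y_c = 209140.00 / 3940.00 = 53.08 mm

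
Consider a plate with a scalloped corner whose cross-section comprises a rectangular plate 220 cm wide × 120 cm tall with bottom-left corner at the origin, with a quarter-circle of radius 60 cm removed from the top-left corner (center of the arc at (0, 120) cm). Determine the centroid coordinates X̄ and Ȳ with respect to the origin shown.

Part | A | x̄ᵢ | ȳᵢ | A·x̄ᵢ | A·ȳᵢ
plate | 26400.00 | 110.00 | 60.00 | 2904000.00 | 1584000.00
removed quarter-circle | -2827.43 | 25.46 | 94.54 | -72000.00 | -267292.01
Σ | 23572.57 |  |  | 2832000.00 | 1316707.99
X̄ = 2832000.00 / 23572.57 = 120.14 cm
Ȳ = 1316707.99 / 23572.57 = 55.86 cm

X̄ = 120.14 cm, Ȳ = 55.86 cm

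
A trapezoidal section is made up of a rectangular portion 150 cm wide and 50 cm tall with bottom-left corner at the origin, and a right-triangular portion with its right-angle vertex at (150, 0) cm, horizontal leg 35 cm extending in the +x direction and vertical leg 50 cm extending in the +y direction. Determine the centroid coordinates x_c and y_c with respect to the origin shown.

x_c = 84.05 cm, y_c = 24.13 cm

rectangular portion: A = 150 × 50 = 7500.00, centroid at (75.00, 25.00).
triangular portion: A = ½·35·50 = 875.00, centroid at (161.67, 16.67).
ΣA = 8375.00 cm², ΣAx_c = 703958.33 cm³, ΣAy_c = 202083.33 cm³.
x_c = 703958.33/8375.00 = 84.05 cm; y_c = 202083.33/8375.00 = 24.13 cm.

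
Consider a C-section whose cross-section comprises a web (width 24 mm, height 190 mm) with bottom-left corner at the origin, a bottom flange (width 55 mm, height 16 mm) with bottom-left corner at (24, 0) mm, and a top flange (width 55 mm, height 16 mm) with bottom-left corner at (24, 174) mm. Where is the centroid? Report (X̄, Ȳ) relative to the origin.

web: A = 24 × 190 = 4560.00, centroid at (12.00, 95.00).
bottom flange: A = 55 × 16 = 880.00, centroid at (51.50, 8.00).
top flange: A = 55 × 16 = 880.00, centroid at (51.50, 182.00).
ΣA = 6320.00 mm², ΣAX̄ = 145360.00 mm³, ΣAȲ = 600400.00 mm³.
X̄ = 145360.00/6320.00 = 23.00 mm; Ȳ = 600400.00/6320.00 = 95.00 mm.

X̄ = 23.00 mm, Ȳ = 95.00 mm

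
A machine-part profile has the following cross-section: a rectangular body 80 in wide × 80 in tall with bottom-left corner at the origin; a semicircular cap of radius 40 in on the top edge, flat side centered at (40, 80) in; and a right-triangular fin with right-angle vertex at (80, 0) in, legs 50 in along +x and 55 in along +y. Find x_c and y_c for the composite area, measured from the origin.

x_c = 47.57 in, y_c = 51.02 in

rectangular body: A = 80 × 80 = 6400.00, centroid at (40.00, 40.00).
semicircular top: A = ½π·40² = 2513.27, centroid at (40.00, 96.98).
triangular fin: A = ½·50·55 = 1375.00, centroid at (96.67, 18.33).
ΣA = 10288.27 in²
ΣAx_c = (6400.00)(40.00) + (2513.27)(40.00) + (1375.00)(96.67) = 489447.63 in³
ΣAy_c = (6400.00)(40.00) + (2513.27)(96.98) + (1375.00)(18.33) = 524936.93 in³
x_c = 489447.63 / 10288.27 = 47.57 in
y_c = 524936.93 / 10288.27 = 51.02 in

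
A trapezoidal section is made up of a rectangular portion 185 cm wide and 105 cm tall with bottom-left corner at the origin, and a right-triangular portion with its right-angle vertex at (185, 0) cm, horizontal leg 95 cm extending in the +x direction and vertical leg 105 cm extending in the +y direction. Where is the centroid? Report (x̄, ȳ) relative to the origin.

Part | A | x̄ᵢ | ȳᵢ | A·x̄ᵢ | A·ȳᵢ
rectangular portion | 19425.00 | 92.50 | 52.50 | 1796812.50 | 1019812.50
triangular portion | 4987.50 | 216.67 | 35.00 | 1080625.00 | 174562.50
Σ | 24412.50 |  |  | 2877437.50 | 1194375.00
x̄ = 2877437.50 / 24412.50 = 117.87 cm
ȳ = 1194375.00 / 24412.50 = 48.92 cm

x̄ = 117.87 cm, ȳ = 48.92 cm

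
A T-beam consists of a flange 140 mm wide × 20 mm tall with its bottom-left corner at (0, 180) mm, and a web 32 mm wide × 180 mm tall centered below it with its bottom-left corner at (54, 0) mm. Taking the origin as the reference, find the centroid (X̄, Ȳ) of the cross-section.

X̄ = 70.00 mm, Ȳ = 122.71 mm

web: A = 32 × 180 = 5760.00, centroid at (70.00, 90.00).
flange: A = 140 × 20 = 2800.00, centroid at (70.00, 190.00).
ΣA = 8560.00 mm²
ΣAX̄ = (5760.00)(70.00) + (2800.00)(70.00) = 599200.00 mm³
ΣAȲ = (5760.00)(90.00) + (2800.00)(190.00) = 1050400.00 mm³
X̄ = 599200.00 / 8560.00 = 70.00 mm
Ȳ = 1050400.00 / 8560.00 = 122.71 mm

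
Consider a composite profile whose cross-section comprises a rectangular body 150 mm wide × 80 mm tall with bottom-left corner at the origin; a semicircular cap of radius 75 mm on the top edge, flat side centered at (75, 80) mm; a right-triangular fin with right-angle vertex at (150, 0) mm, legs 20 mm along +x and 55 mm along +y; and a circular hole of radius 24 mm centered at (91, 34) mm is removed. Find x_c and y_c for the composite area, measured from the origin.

x_c = 75.82 mm, y_c = 72.37 mm

rectangular body: A = 150 × 80 = 12000.00, centroid at (75.00, 40.00).
semicircular top: A = ½π·75² = 8835.73, centroid at (75.00, 111.83).
triangular fin: A = ½·20·55 = 550.00, centroid at (156.67, 18.33).
hole: A = −π·24² = -1809.56, centroid at (91.00, 34.00).
ΣA = 19576.17 mm², ΣAx_c = 1484176.65 mm³, ΣAy_c = 1416666.73 mm³.
x_c = 1484176.65/19576.17 = 75.82 mm; y_c = 1416666.73/19576.17 = 72.37 mm.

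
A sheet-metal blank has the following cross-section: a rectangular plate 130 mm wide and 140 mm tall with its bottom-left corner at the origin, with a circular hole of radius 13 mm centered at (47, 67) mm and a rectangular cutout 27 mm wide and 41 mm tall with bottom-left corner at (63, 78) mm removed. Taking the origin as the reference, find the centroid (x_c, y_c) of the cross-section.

Part | A | x̄ᵢ | ȳᵢ | A·x̄ᵢ | A·ȳᵢ
plate | 18200.00 | 65.00 | 70.00 | 1183000.00 | 1274000.00
hole 1 | -530.93 | 47.00 | 67.00 | -24953.67 | -35572.25
hole 2 | -1107.00 | 76.50 | 98.50 | -84685.50 | -109039.50
Σ | 16562.07 |  |  | 1073360.83 | 1129388.25
x_c = 1073360.83 / 16562.07 = 64.81 mm
y_c = 1129388.25 / 16562.07 = 68.19 mm

x_c = 64.81 mm, y_c = 68.19 mm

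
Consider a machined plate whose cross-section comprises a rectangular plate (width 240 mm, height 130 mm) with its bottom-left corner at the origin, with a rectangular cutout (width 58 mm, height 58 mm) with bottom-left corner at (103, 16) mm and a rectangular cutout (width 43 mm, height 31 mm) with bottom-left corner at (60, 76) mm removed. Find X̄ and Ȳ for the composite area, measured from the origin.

X̄ = 120.41 mm, Ȳ = 66.21 mm

plate: A = 240 × 130 = 31200.00, centroid at (120.00, 65.00).
hole 1: A = −(58 × 58) = -3364.00, centroid at (132.00, 45.00).
hole 2: A = −(43 × 31) = -1333.00, centroid at (81.50, 91.50).
ΣA = 26503.00 mm², ΣAX̄ = 3191312.50 mm³, ΣAȲ = 1754650.50 mm³.
X̄ = 3191312.50/26503.00 = 120.41 mm; Ȳ = 1754650.50/26503.00 = 66.21 mm.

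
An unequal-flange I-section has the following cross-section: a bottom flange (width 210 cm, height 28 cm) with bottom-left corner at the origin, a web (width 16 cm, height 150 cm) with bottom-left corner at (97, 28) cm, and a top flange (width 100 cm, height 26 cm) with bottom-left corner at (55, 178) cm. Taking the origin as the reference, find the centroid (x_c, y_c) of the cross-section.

bottom flange: A = 210 × 28 = 5880.00, centroid at (105.00, 14.00).
web: A = 16 × 150 = 2400.00, centroid at (105.00, 103.00).
top flange: A = 100 × 26 = 2600.00, centroid at (105.00, 191.00).
ΣA = 10880.00 cm²
ΣAx_c = (5880.00)(105.00) + (2400.00)(105.00) + (2600.00)(105.00) = 1142400.00 cm³
ΣAy_c = (5880.00)(14.00) + (2400.00)(103.00) + (2600.00)(191.00) = 826120.00 cm³
x_c = 1142400.00 / 10880.00 = 105.00 cm
y_c = 826120.00 / 10880.00 = 75.93 cm

x_c = 105.00 cm, y_c = 75.93 cm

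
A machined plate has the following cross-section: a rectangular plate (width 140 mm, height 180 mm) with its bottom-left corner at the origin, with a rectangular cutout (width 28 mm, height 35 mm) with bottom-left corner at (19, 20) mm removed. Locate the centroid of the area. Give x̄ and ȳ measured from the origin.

Part | A | x̄ᵢ | ȳᵢ | A·x̄ᵢ | A·ȳᵢ
plate | 25200.00 | 70.00 | 90.00 | 1764000.00 | 2268000.00
hole | -980.00 | 33.00 | 37.50 | -32340.00 | -36750.00
Σ | 24220.00 |  |  | 1731660.00 | 2231250.00
x̄ = 1731660.00 / 24220.00 = 71.50 mm
ȳ = 2231250.00 / 24220.00 = 92.12 mm

x̄ = 71.50 mm, ȳ = 92.12 mm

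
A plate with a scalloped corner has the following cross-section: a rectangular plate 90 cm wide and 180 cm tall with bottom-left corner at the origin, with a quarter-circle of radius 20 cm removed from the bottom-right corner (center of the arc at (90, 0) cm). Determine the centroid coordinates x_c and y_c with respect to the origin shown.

Part | A | x̄ᵢ | ȳᵢ | A·x̄ᵢ | A·ȳᵢ
plate | 16200.00 | 45.00 | 90.00 | 729000.00 | 1458000.00
removed quarter-circle | -314.16 | 81.51 | 8.49 | -25607.67 | -2666.67
Σ | 15885.84 |  |  | 703392.33 | 1455333.33
x_c = 703392.33 / 15885.84 = 44.28 cm
y_c = 1455333.33 / 15885.84 = 91.61 cm

x_c = 44.28 cm, y_c = 91.61 cm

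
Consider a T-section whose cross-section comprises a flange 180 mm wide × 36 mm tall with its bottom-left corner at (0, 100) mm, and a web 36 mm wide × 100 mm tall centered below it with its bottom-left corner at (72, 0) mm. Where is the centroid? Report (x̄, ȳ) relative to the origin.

x̄ = 90.00 mm, ȳ = 93.71 mm

Part | A | x̄ᵢ | ȳᵢ | A·x̄ᵢ | A·ȳᵢ
web | 3600.00 | 90.00 | 50.00 | 324000.00 | 180000.00
flange | 6480.00 | 90.00 | 118.00 | 583200.00 | 764640.00
Σ | 10080.00 |  |  | 907200.00 | 944640.00
x̄ = 907200.00 / 10080.00 = 90.00 mm
ȳ = 944640.00 / 10080.00 = 93.71 mm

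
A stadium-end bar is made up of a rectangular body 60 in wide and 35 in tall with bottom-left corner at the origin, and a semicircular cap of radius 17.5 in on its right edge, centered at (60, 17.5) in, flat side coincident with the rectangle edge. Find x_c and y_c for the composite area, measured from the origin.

x_c = 36.98 in, y_c = 17.50 in

rectangular body: A = 60 × 35 = 2100.00, centroid at (30.00, 17.50).
semicircular end: A = ½π·17.5² = 481.06, centroid at (67.43, 17.50).
ΣA = 2581.06 in²
ΣAx_c = (2100.00)(30.00) + (481.06)(67.43) = 95436.30 in³
ΣAy_c = (2100.00)(17.50) + (481.06)(17.50) = 45168.49 in³
x_c = 95436.30 / 2581.06 = 36.98 in
y_c = 45168.49 / 2581.06 = 17.50 in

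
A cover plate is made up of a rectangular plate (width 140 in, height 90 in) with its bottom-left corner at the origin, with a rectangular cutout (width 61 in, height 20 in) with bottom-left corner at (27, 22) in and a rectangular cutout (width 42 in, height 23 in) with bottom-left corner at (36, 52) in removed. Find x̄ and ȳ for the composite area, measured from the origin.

plate: A = 140 × 90 = 12600.00, centroid at (70.00, 45.00).
hole 1: A = −(61 × 20) = -1220.00, centroid at (57.50, 32.00).
hole 2: A = −(42 × 23) = -966.00, centroid at (57.00, 63.50).
ΣA = 10414.00 in²
ΣAx̄ = (12600.00)(70.00) + (-1220.00)(57.50) + (-966.00)(57.00) = 756788.00 in³
ΣAȳ = (12600.00)(45.00) + (-1220.00)(32.00) + (-966.00)(63.50) = 466619.00 in³
x̄ = 756788.00 / 10414.00 = 72.67 in
ȳ = 466619.00 / 10414.00 = 44.81 in

x̄ = 72.67 in, ȳ = 44.81 in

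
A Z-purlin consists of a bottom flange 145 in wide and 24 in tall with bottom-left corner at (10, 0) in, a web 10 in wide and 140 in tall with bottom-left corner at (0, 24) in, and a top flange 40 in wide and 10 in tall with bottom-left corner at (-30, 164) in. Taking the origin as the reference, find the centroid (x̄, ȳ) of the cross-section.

bottom flange: A = 145 × 24 = 3480.00, centroid at (82.50, 12.00).
web: A = 10 × 140 = 1400.00, centroid at (5.00, 94.00).
top flange: A = 40 × 10 = 400.00, centroid at (-10.00, 169.00).
ΣA = 5280.00 in², ΣAx̄ = 290100.00 in³, ΣAȳ = 240960.00 in³.
x̄ = 290100.00/5280.00 = 54.94 in; ȳ = 240960.00/5280.00 = 45.64 in.

x̄ = 54.94 in, ȳ = 45.64 in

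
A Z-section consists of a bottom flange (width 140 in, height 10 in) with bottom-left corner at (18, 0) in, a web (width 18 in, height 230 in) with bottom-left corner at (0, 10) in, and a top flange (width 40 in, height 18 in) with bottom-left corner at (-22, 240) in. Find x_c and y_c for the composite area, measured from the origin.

bottom flange: A = 140 × 10 = 1400.00, centroid at (88.00, 5.00).
web: A = 18 × 230 = 4140.00, centroid at (9.00, 125.00).
top flange: A = 40 × 18 = 720.00, centroid at (-2.00, 249.00).
ΣA = 6260.00 in², ΣAx_c = 159020.00 in³, ΣAy_c = 703780.00 in³.
x_c = 159020.00/6260.00 = 25.40 in; y_c = 703780.00/6260.00 = 112.42 in.

x_c = 25.40 in, y_c = 112.42 in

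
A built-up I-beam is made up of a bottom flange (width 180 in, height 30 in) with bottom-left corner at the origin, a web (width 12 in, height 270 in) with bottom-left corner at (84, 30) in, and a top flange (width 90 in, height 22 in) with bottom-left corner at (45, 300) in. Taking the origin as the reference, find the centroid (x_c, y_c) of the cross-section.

x_c = 90.00 in, y_c = 115.95 in

bottom flange: A = 180 × 30 = 5400.00, centroid at (90.00, 15.00).
web: A = 12 × 270 = 3240.00, centroid at (90.00, 165.00).
top flange: A = 90 × 22 = 1980.00, centroid at (90.00, 311.00).
ΣA = 10620.00 in², ΣAx_c = 955800.00 in³, ΣAy_c = 1231380.00 in³.
x_c = 955800.00/10620.00 = 90.00 in; y_c = 1231380.00/10620.00 = 115.95 in.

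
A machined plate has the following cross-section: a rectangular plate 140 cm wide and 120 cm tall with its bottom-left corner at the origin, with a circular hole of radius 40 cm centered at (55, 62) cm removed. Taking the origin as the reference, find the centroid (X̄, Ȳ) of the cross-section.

X̄ = 76.40 cm, Ȳ = 59.15 cm

plate: A = 140 × 120 = 16800.00, centroid at (70.00, 60.00).
hole: A = −π·40² = -5026.55, centroid at (55.00, 62.00).
ΣA = 11773.45 cm², ΣAX̄ = 899539.85 cm³, ΣAȲ = 696354.01 cm³.
X̄ = 899539.85/11773.45 = 76.40 cm; Ȳ = 696354.01/11773.45 = 59.15 cm.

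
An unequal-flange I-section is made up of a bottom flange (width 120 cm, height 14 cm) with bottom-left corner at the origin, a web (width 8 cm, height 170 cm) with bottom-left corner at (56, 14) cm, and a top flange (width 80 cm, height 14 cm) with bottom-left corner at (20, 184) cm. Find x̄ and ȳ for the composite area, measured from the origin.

Part | A | x̄ᵢ | ȳᵢ | A·x̄ᵢ | A·ȳᵢ
bottom flange | 1680.00 | 60.00 | 7.00 | 100800.00 | 11760.00
web | 1360.00 | 60.00 | 99.00 | 81600.00 | 134640.00
top flange | 1120.00 | 60.00 | 191.00 | 67200.00 | 213920.00
Σ | 4160.00 |  |  | 249600.00 | 360320.00
x̄ = 249600.00 / 4160.00 = 60.00 cm
ȳ = 360320.00 / 4160.00 = 86.62 cm

x̄ = 60.00 cm, ȳ = 86.62 cm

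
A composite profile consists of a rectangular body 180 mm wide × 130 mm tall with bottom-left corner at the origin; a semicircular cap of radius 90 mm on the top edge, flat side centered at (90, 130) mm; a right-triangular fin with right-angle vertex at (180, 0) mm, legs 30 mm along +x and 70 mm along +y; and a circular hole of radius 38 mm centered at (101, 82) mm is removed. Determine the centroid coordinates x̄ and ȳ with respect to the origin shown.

x̄ = 91.69 mm, ȳ = 101.53 mm

rectangular body: A = 180 × 130 = 23400.00, centroid at (90.00, 65.00).
semicircular top: A = ½π·90² = 12723.45, centroid at (90.00, 168.20).
triangular fin: A = ½·30·70 = 1050.00, centroid at (190.00, 23.33).
hole: A = −π·38² = -4536.46, centroid at (101.00, 82.00).
ΣA = 32636.99 mm², ΣAx̄ = 2992428.08 mm³, ΣAȳ = 3313558.83 mm³.
x̄ = 2992428.08/32636.99 = 91.69 mm; ȳ = 3313558.83/32636.99 = 101.53 mm.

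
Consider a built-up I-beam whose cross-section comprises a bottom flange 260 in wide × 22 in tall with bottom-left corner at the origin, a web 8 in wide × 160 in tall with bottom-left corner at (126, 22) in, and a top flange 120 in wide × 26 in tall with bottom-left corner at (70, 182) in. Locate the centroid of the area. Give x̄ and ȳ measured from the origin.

x̄ = 130.00 in, ȳ = 79.24 in

Part | A | x̄ᵢ | ȳᵢ | A·x̄ᵢ | A·ȳᵢ
bottom flange | 5720.00 | 130.00 | 11.00 | 743600.00 | 62920.00
web | 1280.00 | 130.00 | 102.00 | 166400.00 | 130560.00
top flange | 3120.00 | 130.00 | 195.00 | 405600.00 | 608400.00
Σ | 10120.00 |  |  | 1315600.00 | 801880.00
x̄ = 1315600.00 / 10120.00 = 130.00 in
ȳ = 801880.00 / 10120.00 = 79.24 in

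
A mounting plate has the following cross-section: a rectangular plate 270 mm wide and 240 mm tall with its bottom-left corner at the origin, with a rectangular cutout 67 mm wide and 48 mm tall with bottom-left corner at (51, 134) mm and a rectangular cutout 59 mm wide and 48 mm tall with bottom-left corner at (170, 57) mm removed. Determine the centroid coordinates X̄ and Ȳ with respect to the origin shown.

X̄ = 134.66 mm, Ȳ = 119.80 mm

plate: A = 270 × 240 = 64800.00, centroid at (135.00, 120.00).
hole 1: A = −(67 × 48) = -3216.00, centroid at (84.50, 158.00).
hole 2: A = −(59 × 48) = -2832.00, centroid at (199.50, 81.00).
ΣA = 58752.00 mm²
ΣAX̄ = (64800.00)(135.00) + (-3216.00)(84.50) + (-2832.00)(199.50) = 7911264.00 mm³
ΣAȲ = (64800.00)(120.00) + (-3216.00)(158.00) + (-2832.00)(81.00) = 7038480.00 mm³
X̄ = 7911264.00 / 58752.00 = 134.66 mm
Ȳ = 7038480.00 / 58752.00 = 119.80 mm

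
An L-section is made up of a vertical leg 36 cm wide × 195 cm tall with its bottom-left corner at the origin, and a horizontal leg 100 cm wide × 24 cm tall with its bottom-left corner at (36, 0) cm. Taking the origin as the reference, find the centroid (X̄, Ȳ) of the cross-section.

vertical leg: A = 36 × 195 = 7020.00, centroid at (18.00, 97.50).
horizontal leg: A = 100 × 24 = 2400.00, centroid at (86.00, 12.00).
ΣA = 9420.00 cm², ΣAX̄ = 332760.00 cm³, ΣAȲ = 713250.00 cm³.
X̄ = 332760.00/9420.00 = 35.32 cm; Ȳ = 713250.00/9420.00 = 75.72 cm.

X̄ = 35.32 cm, Ȳ = 75.72 cm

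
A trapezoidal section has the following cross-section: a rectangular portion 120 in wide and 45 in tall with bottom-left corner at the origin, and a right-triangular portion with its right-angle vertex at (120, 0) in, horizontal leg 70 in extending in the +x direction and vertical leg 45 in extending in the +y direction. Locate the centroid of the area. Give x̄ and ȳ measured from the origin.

x̄ = 78.82 in, ȳ = 20.81 in

rectangular portion: A = 120 × 45 = 5400.00, centroid at (60.00, 22.50).
triangular portion: A = ½·70·45 = 1575.00, centroid at (143.33, 15.00).
ΣA = 6975.00 in², ΣAx̄ = 549750.00 in³, ΣAȳ = 145125.00 in³.
x̄ = 549750.00/6975.00 = 78.82 in; ȳ = 145125.00/6975.00 = 20.81 in.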